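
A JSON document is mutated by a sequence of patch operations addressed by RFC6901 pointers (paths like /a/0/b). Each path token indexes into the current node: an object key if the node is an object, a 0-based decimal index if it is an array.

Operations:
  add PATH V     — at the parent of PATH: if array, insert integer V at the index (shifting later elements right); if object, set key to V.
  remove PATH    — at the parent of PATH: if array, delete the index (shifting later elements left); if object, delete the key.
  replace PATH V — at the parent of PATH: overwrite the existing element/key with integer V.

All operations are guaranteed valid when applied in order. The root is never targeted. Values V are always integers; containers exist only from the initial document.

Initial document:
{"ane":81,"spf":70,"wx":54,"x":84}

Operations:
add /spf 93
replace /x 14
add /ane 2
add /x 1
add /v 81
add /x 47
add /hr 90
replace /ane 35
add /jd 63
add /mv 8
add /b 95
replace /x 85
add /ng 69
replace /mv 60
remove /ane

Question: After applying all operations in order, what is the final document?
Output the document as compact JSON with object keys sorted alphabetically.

After op 1 (add /spf 93): {"ane":81,"spf":93,"wx":54,"x":84}
After op 2 (replace /x 14): {"ane":81,"spf":93,"wx":54,"x":14}
After op 3 (add /ane 2): {"ane":2,"spf":93,"wx":54,"x":14}
After op 4 (add /x 1): {"ane":2,"spf":93,"wx":54,"x":1}
After op 5 (add /v 81): {"ane":2,"spf":93,"v":81,"wx":54,"x":1}
After op 6 (add /x 47): {"ane":2,"spf":93,"v":81,"wx":54,"x":47}
After op 7 (add /hr 90): {"ane":2,"hr":90,"spf":93,"v":81,"wx":54,"x":47}
After op 8 (replace /ane 35): {"ane":35,"hr":90,"spf":93,"v":81,"wx":54,"x":47}
After op 9 (add /jd 63): {"ane":35,"hr":90,"jd":63,"spf":93,"v":81,"wx":54,"x":47}
After op 10 (add /mv 8): {"ane":35,"hr":90,"jd":63,"mv":8,"spf":93,"v":81,"wx":54,"x":47}
After op 11 (add /b 95): {"ane":35,"b":95,"hr":90,"jd":63,"mv":8,"spf":93,"v":81,"wx":54,"x":47}
After op 12 (replace /x 85): {"ane":35,"b":95,"hr":90,"jd":63,"mv":8,"spf":93,"v":81,"wx":54,"x":85}
After op 13 (add /ng 69): {"ane":35,"b":95,"hr":90,"jd":63,"mv":8,"ng":69,"spf":93,"v":81,"wx":54,"x":85}
After op 14 (replace /mv 60): {"ane":35,"b":95,"hr":90,"jd":63,"mv":60,"ng":69,"spf":93,"v":81,"wx":54,"x":85}
After op 15 (remove /ane): {"b":95,"hr":90,"jd":63,"mv":60,"ng":69,"spf":93,"v":81,"wx":54,"x":85}

Answer: {"b":95,"hr":90,"jd":63,"mv":60,"ng":69,"spf":93,"v":81,"wx":54,"x":85}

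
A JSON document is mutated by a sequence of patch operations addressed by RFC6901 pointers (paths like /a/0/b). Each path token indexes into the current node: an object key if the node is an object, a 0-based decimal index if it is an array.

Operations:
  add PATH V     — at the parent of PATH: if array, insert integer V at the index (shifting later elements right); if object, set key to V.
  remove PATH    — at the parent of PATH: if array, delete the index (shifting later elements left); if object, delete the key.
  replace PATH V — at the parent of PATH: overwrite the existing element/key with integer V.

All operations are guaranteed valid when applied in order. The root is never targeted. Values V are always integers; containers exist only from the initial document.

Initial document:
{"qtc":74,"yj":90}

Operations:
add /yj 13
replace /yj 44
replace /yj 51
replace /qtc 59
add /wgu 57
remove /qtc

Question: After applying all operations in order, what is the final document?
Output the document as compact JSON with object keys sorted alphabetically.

Answer: {"wgu":57,"yj":51}

Derivation:
After op 1 (add /yj 13): {"qtc":74,"yj":13}
After op 2 (replace /yj 44): {"qtc":74,"yj":44}
After op 3 (replace /yj 51): {"qtc":74,"yj":51}
After op 4 (replace /qtc 59): {"qtc":59,"yj":51}
After op 5 (add /wgu 57): {"qtc":59,"wgu":57,"yj":51}
After op 6 (remove /qtc): {"wgu":57,"yj":51}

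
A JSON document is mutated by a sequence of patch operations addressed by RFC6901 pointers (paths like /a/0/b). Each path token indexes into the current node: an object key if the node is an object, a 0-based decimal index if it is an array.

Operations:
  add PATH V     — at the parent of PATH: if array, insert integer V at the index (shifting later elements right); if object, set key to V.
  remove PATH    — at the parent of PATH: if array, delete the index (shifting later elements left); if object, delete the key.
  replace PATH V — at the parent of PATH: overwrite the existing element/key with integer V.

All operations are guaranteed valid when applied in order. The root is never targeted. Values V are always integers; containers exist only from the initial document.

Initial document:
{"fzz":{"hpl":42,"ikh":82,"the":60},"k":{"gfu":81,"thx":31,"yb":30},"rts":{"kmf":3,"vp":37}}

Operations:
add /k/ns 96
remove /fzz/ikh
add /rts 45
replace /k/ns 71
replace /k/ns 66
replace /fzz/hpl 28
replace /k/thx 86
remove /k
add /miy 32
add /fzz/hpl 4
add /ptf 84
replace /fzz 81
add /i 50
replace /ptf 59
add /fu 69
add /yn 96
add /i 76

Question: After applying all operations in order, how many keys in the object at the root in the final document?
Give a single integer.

Answer: 7

Derivation:
After op 1 (add /k/ns 96): {"fzz":{"hpl":42,"ikh":82,"the":60},"k":{"gfu":81,"ns":96,"thx":31,"yb":30},"rts":{"kmf":3,"vp":37}}
After op 2 (remove /fzz/ikh): {"fzz":{"hpl":42,"the":60},"k":{"gfu":81,"ns":96,"thx":31,"yb":30},"rts":{"kmf":3,"vp":37}}
After op 3 (add /rts 45): {"fzz":{"hpl":42,"the":60},"k":{"gfu":81,"ns":96,"thx":31,"yb":30},"rts":45}
After op 4 (replace /k/ns 71): {"fzz":{"hpl":42,"the":60},"k":{"gfu":81,"ns":71,"thx":31,"yb":30},"rts":45}
After op 5 (replace /k/ns 66): {"fzz":{"hpl":42,"the":60},"k":{"gfu":81,"ns":66,"thx":31,"yb":30},"rts":45}
After op 6 (replace /fzz/hpl 28): {"fzz":{"hpl":28,"the":60},"k":{"gfu":81,"ns":66,"thx":31,"yb":30},"rts":45}
After op 7 (replace /k/thx 86): {"fzz":{"hpl":28,"the":60},"k":{"gfu":81,"ns":66,"thx":86,"yb":30},"rts":45}
After op 8 (remove /k): {"fzz":{"hpl":28,"the":60},"rts":45}
After op 9 (add /miy 32): {"fzz":{"hpl":28,"the":60},"miy":32,"rts":45}
After op 10 (add /fzz/hpl 4): {"fzz":{"hpl":4,"the":60},"miy":32,"rts":45}
After op 11 (add /ptf 84): {"fzz":{"hpl":4,"the":60},"miy":32,"ptf":84,"rts":45}
After op 12 (replace /fzz 81): {"fzz":81,"miy":32,"ptf":84,"rts":45}
After op 13 (add /i 50): {"fzz":81,"i":50,"miy":32,"ptf":84,"rts":45}
After op 14 (replace /ptf 59): {"fzz":81,"i":50,"miy":32,"ptf":59,"rts":45}
After op 15 (add /fu 69): {"fu":69,"fzz":81,"i":50,"miy":32,"ptf":59,"rts":45}
After op 16 (add /yn 96): {"fu":69,"fzz":81,"i":50,"miy":32,"ptf":59,"rts":45,"yn":96}
After op 17 (add /i 76): {"fu":69,"fzz":81,"i":76,"miy":32,"ptf":59,"rts":45,"yn":96}
Size at the root: 7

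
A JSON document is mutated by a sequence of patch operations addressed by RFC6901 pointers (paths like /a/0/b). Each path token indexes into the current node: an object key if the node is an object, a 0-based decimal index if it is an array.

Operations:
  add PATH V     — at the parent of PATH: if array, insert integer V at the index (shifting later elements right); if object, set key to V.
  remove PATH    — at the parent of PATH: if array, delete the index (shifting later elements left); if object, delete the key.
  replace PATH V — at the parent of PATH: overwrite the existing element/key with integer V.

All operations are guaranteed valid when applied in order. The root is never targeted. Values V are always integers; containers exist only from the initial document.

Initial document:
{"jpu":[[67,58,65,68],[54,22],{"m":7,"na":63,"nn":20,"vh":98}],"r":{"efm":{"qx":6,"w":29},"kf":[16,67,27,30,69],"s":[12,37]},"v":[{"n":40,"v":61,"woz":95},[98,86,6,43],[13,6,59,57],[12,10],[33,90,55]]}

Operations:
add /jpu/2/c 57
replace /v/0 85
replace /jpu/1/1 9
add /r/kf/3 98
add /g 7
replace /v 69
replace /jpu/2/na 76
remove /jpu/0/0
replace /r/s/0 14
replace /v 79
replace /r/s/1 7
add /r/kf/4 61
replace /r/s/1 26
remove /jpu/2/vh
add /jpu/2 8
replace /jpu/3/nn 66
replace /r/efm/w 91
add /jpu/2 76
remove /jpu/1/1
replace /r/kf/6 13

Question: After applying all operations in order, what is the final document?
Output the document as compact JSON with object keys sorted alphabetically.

Answer: {"g":7,"jpu":[[58,65,68],[54],76,8,{"c":57,"m":7,"na":76,"nn":66}],"r":{"efm":{"qx":6,"w":91},"kf":[16,67,27,98,61,30,13],"s":[14,26]},"v":79}

Derivation:
After op 1 (add /jpu/2/c 57): {"jpu":[[67,58,65,68],[54,22],{"c":57,"m":7,"na":63,"nn":20,"vh":98}],"r":{"efm":{"qx":6,"w":29},"kf":[16,67,27,30,69],"s":[12,37]},"v":[{"n":40,"v":61,"woz":95},[98,86,6,43],[13,6,59,57],[12,10],[33,90,55]]}
After op 2 (replace /v/0 85): {"jpu":[[67,58,65,68],[54,22],{"c":57,"m":7,"na":63,"nn":20,"vh":98}],"r":{"efm":{"qx":6,"w":29},"kf":[16,67,27,30,69],"s":[12,37]},"v":[85,[98,86,6,43],[13,6,59,57],[12,10],[33,90,55]]}
After op 3 (replace /jpu/1/1 9): {"jpu":[[67,58,65,68],[54,9],{"c":57,"m":7,"na":63,"nn":20,"vh":98}],"r":{"efm":{"qx":6,"w":29},"kf":[16,67,27,30,69],"s":[12,37]},"v":[85,[98,86,6,43],[13,6,59,57],[12,10],[33,90,55]]}
After op 4 (add /r/kf/3 98): {"jpu":[[67,58,65,68],[54,9],{"c":57,"m":7,"na":63,"nn":20,"vh":98}],"r":{"efm":{"qx":6,"w":29},"kf":[16,67,27,98,30,69],"s":[12,37]},"v":[85,[98,86,6,43],[13,6,59,57],[12,10],[33,90,55]]}
After op 5 (add /g 7): {"g":7,"jpu":[[67,58,65,68],[54,9],{"c":57,"m":7,"na":63,"nn":20,"vh":98}],"r":{"efm":{"qx":6,"w":29},"kf":[16,67,27,98,30,69],"s":[12,37]},"v":[85,[98,86,6,43],[13,6,59,57],[12,10],[33,90,55]]}
After op 6 (replace /v 69): {"g":7,"jpu":[[67,58,65,68],[54,9],{"c":57,"m":7,"na":63,"nn":20,"vh":98}],"r":{"efm":{"qx":6,"w":29},"kf":[16,67,27,98,30,69],"s":[12,37]},"v":69}
After op 7 (replace /jpu/2/na 76): {"g":7,"jpu":[[67,58,65,68],[54,9],{"c":57,"m":7,"na":76,"nn":20,"vh":98}],"r":{"efm":{"qx":6,"w":29},"kf":[16,67,27,98,30,69],"s":[12,37]},"v":69}
After op 8 (remove /jpu/0/0): {"g":7,"jpu":[[58,65,68],[54,9],{"c":57,"m":7,"na":76,"nn":20,"vh":98}],"r":{"efm":{"qx":6,"w":29},"kf":[16,67,27,98,30,69],"s":[12,37]},"v":69}
After op 9 (replace /r/s/0 14): {"g":7,"jpu":[[58,65,68],[54,9],{"c":57,"m":7,"na":76,"nn":20,"vh":98}],"r":{"efm":{"qx":6,"w":29},"kf":[16,67,27,98,30,69],"s":[14,37]},"v":69}
After op 10 (replace /v 79): {"g":7,"jpu":[[58,65,68],[54,9],{"c":57,"m":7,"na":76,"nn":20,"vh":98}],"r":{"efm":{"qx":6,"w":29},"kf":[16,67,27,98,30,69],"s":[14,37]},"v":79}
After op 11 (replace /r/s/1 7): {"g":7,"jpu":[[58,65,68],[54,9],{"c":57,"m":7,"na":76,"nn":20,"vh":98}],"r":{"efm":{"qx":6,"w":29},"kf":[16,67,27,98,30,69],"s":[14,7]},"v":79}
After op 12 (add /r/kf/4 61): {"g":7,"jpu":[[58,65,68],[54,9],{"c":57,"m":7,"na":76,"nn":20,"vh":98}],"r":{"efm":{"qx":6,"w":29},"kf":[16,67,27,98,61,30,69],"s":[14,7]},"v":79}
After op 13 (replace /r/s/1 26): {"g":7,"jpu":[[58,65,68],[54,9],{"c":57,"m":7,"na":76,"nn":20,"vh":98}],"r":{"efm":{"qx":6,"w":29},"kf":[16,67,27,98,61,30,69],"s":[14,26]},"v":79}
After op 14 (remove /jpu/2/vh): {"g":7,"jpu":[[58,65,68],[54,9],{"c":57,"m":7,"na":76,"nn":20}],"r":{"efm":{"qx":6,"w":29},"kf":[16,67,27,98,61,30,69],"s":[14,26]},"v":79}
After op 15 (add /jpu/2 8): {"g":7,"jpu":[[58,65,68],[54,9],8,{"c":57,"m":7,"na":76,"nn":20}],"r":{"efm":{"qx":6,"w":29},"kf":[16,67,27,98,61,30,69],"s":[14,26]},"v":79}
After op 16 (replace /jpu/3/nn 66): {"g":7,"jpu":[[58,65,68],[54,9],8,{"c":57,"m":7,"na":76,"nn":66}],"r":{"efm":{"qx":6,"w":29},"kf":[16,67,27,98,61,30,69],"s":[14,26]},"v":79}
After op 17 (replace /r/efm/w 91): {"g":7,"jpu":[[58,65,68],[54,9],8,{"c":57,"m":7,"na":76,"nn":66}],"r":{"efm":{"qx":6,"w":91},"kf":[16,67,27,98,61,30,69],"s":[14,26]},"v":79}
After op 18 (add /jpu/2 76): {"g":7,"jpu":[[58,65,68],[54,9],76,8,{"c":57,"m":7,"na":76,"nn":66}],"r":{"efm":{"qx":6,"w":91},"kf":[16,67,27,98,61,30,69],"s":[14,26]},"v":79}
After op 19 (remove /jpu/1/1): {"g":7,"jpu":[[58,65,68],[54],76,8,{"c":57,"m":7,"na":76,"nn":66}],"r":{"efm":{"qx":6,"w":91},"kf":[16,67,27,98,61,30,69],"s":[14,26]},"v":79}
After op 20 (replace /r/kf/6 13): {"g":7,"jpu":[[58,65,68],[54],76,8,{"c":57,"m":7,"na":76,"nn":66}],"r":{"efm":{"qx":6,"w":91},"kf":[16,67,27,98,61,30,13],"s":[14,26]},"v":79}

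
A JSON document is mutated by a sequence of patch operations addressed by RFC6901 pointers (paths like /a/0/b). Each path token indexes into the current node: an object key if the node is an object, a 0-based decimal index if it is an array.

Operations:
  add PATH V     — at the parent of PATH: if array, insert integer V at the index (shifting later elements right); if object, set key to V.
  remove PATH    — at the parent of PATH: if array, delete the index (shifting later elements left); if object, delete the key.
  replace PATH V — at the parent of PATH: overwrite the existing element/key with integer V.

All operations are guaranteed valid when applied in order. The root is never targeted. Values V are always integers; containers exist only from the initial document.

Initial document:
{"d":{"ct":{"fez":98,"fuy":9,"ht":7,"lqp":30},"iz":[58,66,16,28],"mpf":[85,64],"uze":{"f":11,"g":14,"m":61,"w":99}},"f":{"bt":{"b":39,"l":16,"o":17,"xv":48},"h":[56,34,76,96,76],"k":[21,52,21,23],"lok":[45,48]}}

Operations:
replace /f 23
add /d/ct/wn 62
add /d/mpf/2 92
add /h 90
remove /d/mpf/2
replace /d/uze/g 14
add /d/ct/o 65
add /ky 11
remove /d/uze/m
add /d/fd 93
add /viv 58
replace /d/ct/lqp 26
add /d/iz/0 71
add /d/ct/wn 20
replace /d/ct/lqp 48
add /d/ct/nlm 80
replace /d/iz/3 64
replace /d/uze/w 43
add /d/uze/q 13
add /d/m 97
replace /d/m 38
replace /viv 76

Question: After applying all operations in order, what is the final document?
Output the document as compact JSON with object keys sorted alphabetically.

After op 1 (replace /f 23): {"d":{"ct":{"fez":98,"fuy":9,"ht":7,"lqp":30},"iz":[58,66,16,28],"mpf":[85,64],"uze":{"f":11,"g":14,"m":61,"w":99}},"f":23}
After op 2 (add /d/ct/wn 62): {"d":{"ct":{"fez":98,"fuy":9,"ht":7,"lqp":30,"wn":62},"iz":[58,66,16,28],"mpf":[85,64],"uze":{"f":11,"g":14,"m":61,"w":99}},"f":23}
After op 3 (add /d/mpf/2 92): {"d":{"ct":{"fez":98,"fuy":9,"ht":7,"lqp":30,"wn":62},"iz":[58,66,16,28],"mpf":[85,64,92],"uze":{"f":11,"g":14,"m":61,"w":99}},"f":23}
After op 4 (add /h 90): {"d":{"ct":{"fez":98,"fuy":9,"ht":7,"lqp":30,"wn":62},"iz":[58,66,16,28],"mpf":[85,64,92],"uze":{"f":11,"g":14,"m":61,"w":99}},"f":23,"h":90}
After op 5 (remove /d/mpf/2): {"d":{"ct":{"fez":98,"fuy":9,"ht":7,"lqp":30,"wn":62},"iz":[58,66,16,28],"mpf":[85,64],"uze":{"f":11,"g":14,"m":61,"w":99}},"f":23,"h":90}
After op 6 (replace /d/uze/g 14): {"d":{"ct":{"fez":98,"fuy":9,"ht":7,"lqp":30,"wn":62},"iz":[58,66,16,28],"mpf":[85,64],"uze":{"f":11,"g":14,"m":61,"w":99}},"f":23,"h":90}
After op 7 (add /d/ct/o 65): {"d":{"ct":{"fez":98,"fuy":9,"ht":7,"lqp":30,"o":65,"wn":62},"iz":[58,66,16,28],"mpf":[85,64],"uze":{"f":11,"g":14,"m":61,"w":99}},"f":23,"h":90}
After op 8 (add /ky 11): {"d":{"ct":{"fez":98,"fuy":9,"ht":7,"lqp":30,"o":65,"wn":62},"iz":[58,66,16,28],"mpf":[85,64],"uze":{"f":11,"g":14,"m":61,"w":99}},"f":23,"h":90,"ky":11}
After op 9 (remove /d/uze/m): {"d":{"ct":{"fez":98,"fuy":9,"ht":7,"lqp":30,"o":65,"wn":62},"iz":[58,66,16,28],"mpf":[85,64],"uze":{"f":11,"g":14,"w":99}},"f":23,"h":90,"ky":11}
After op 10 (add /d/fd 93): {"d":{"ct":{"fez":98,"fuy":9,"ht":7,"lqp":30,"o":65,"wn":62},"fd":93,"iz":[58,66,16,28],"mpf":[85,64],"uze":{"f":11,"g":14,"w":99}},"f":23,"h":90,"ky":11}
After op 11 (add /viv 58): {"d":{"ct":{"fez":98,"fuy":9,"ht":7,"lqp":30,"o":65,"wn":62},"fd":93,"iz":[58,66,16,28],"mpf":[85,64],"uze":{"f":11,"g":14,"w":99}},"f":23,"h":90,"ky":11,"viv":58}
After op 12 (replace /d/ct/lqp 26): {"d":{"ct":{"fez":98,"fuy":9,"ht":7,"lqp":26,"o":65,"wn":62},"fd":93,"iz":[58,66,16,28],"mpf":[85,64],"uze":{"f":11,"g":14,"w":99}},"f":23,"h":90,"ky":11,"viv":58}
After op 13 (add /d/iz/0 71): {"d":{"ct":{"fez":98,"fuy":9,"ht":7,"lqp":26,"o":65,"wn":62},"fd":93,"iz":[71,58,66,16,28],"mpf":[85,64],"uze":{"f":11,"g":14,"w":99}},"f":23,"h":90,"ky":11,"viv":58}
After op 14 (add /d/ct/wn 20): {"d":{"ct":{"fez":98,"fuy":9,"ht":7,"lqp":26,"o":65,"wn":20},"fd":93,"iz":[71,58,66,16,28],"mpf":[85,64],"uze":{"f":11,"g":14,"w":99}},"f":23,"h":90,"ky":11,"viv":58}
After op 15 (replace /d/ct/lqp 48): {"d":{"ct":{"fez":98,"fuy":9,"ht":7,"lqp":48,"o":65,"wn":20},"fd":93,"iz":[71,58,66,16,28],"mpf":[85,64],"uze":{"f":11,"g":14,"w":99}},"f":23,"h":90,"ky":11,"viv":58}
After op 16 (add /d/ct/nlm 80): {"d":{"ct":{"fez":98,"fuy":9,"ht":7,"lqp":48,"nlm":80,"o":65,"wn":20},"fd":93,"iz":[71,58,66,16,28],"mpf":[85,64],"uze":{"f":11,"g":14,"w":99}},"f":23,"h":90,"ky":11,"viv":58}
After op 17 (replace /d/iz/3 64): {"d":{"ct":{"fez":98,"fuy":9,"ht":7,"lqp":48,"nlm":80,"o":65,"wn":20},"fd":93,"iz":[71,58,66,64,28],"mpf":[85,64],"uze":{"f":11,"g":14,"w":99}},"f":23,"h":90,"ky":11,"viv":58}
After op 18 (replace /d/uze/w 43): {"d":{"ct":{"fez":98,"fuy":9,"ht":7,"lqp":48,"nlm":80,"o":65,"wn":20},"fd":93,"iz":[71,58,66,64,28],"mpf":[85,64],"uze":{"f":11,"g":14,"w":43}},"f":23,"h":90,"ky":11,"viv":58}
After op 19 (add /d/uze/q 13): {"d":{"ct":{"fez":98,"fuy":9,"ht":7,"lqp":48,"nlm":80,"o":65,"wn":20},"fd":93,"iz":[71,58,66,64,28],"mpf":[85,64],"uze":{"f":11,"g":14,"q":13,"w":43}},"f":23,"h":90,"ky":11,"viv":58}
After op 20 (add /d/m 97): {"d":{"ct":{"fez":98,"fuy":9,"ht":7,"lqp":48,"nlm":80,"o":65,"wn":20},"fd":93,"iz":[71,58,66,64,28],"m":97,"mpf":[85,64],"uze":{"f":11,"g":14,"q":13,"w":43}},"f":23,"h":90,"ky":11,"viv":58}
After op 21 (replace /d/m 38): {"d":{"ct":{"fez":98,"fuy":9,"ht":7,"lqp":48,"nlm":80,"o":65,"wn":20},"fd":93,"iz":[71,58,66,64,28],"m":38,"mpf":[85,64],"uze":{"f":11,"g":14,"q":13,"w":43}},"f":23,"h":90,"ky":11,"viv":58}
After op 22 (replace /viv 76): {"d":{"ct":{"fez":98,"fuy":9,"ht":7,"lqp":48,"nlm":80,"o":65,"wn":20},"fd":93,"iz":[71,58,66,64,28],"m":38,"mpf":[85,64],"uze":{"f":11,"g":14,"q":13,"w":43}},"f":23,"h":90,"ky":11,"viv":76}

Answer: {"d":{"ct":{"fez":98,"fuy":9,"ht":7,"lqp":48,"nlm":80,"o":65,"wn":20},"fd":93,"iz":[71,58,66,64,28],"m":38,"mpf":[85,64],"uze":{"f":11,"g":14,"q":13,"w":43}},"f":23,"h":90,"ky":11,"viv":76}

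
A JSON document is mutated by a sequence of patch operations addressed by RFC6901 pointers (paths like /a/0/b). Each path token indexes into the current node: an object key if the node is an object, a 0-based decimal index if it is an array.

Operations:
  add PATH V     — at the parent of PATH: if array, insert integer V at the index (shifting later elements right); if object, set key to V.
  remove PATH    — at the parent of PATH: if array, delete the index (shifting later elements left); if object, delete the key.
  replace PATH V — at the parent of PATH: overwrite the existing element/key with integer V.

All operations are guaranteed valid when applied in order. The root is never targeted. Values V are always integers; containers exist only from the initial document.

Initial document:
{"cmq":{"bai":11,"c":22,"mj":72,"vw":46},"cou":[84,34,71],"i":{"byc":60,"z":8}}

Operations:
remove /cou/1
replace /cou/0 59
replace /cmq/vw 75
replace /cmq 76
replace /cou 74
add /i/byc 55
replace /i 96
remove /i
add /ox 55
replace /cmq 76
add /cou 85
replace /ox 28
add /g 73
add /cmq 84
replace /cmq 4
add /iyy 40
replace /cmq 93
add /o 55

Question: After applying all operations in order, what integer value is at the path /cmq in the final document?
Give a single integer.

Answer: 93

Derivation:
After op 1 (remove /cou/1): {"cmq":{"bai":11,"c":22,"mj":72,"vw":46},"cou":[84,71],"i":{"byc":60,"z":8}}
After op 2 (replace /cou/0 59): {"cmq":{"bai":11,"c":22,"mj":72,"vw":46},"cou":[59,71],"i":{"byc":60,"z":8}}
After op 3 (replace /cmq/vw 75): {"cmq":{"bai":11,"c":22,"mj":72,"vw":75},"cou":[59,71],"i":{"byc":60,"z":8}}
After op 4 (replace /cmq 76): {"cmq":76,"cou":[59,71],"i":{"byc":60,"z":8}}
After op 5 (replace /cou 74): {"cmq":76,"cou":74,"i":{"byc":60,"z":8}}
After op 6 (add /i/byc 55): {"cmq":76,"cou":74,"i":{"byc":55,"z":8}}
After op 7 (replace /i 96): {"cmq":76,"cou":74,"i":96}
After op 8 (remove /i): {"cmq":76,"cou":74}
After op 9 (add /ox 55): {"cmq":76,"cou":74,"ox":55}
After op 10 (replace /cmq 76): {"cmq":76,"cou":74,"ox":55}
After op 11 (add /cou 85): {"cmq":76,"cou":85,"ox":55}
After op 12 (replace /ox 28): {"cmq":76,"cou":85,"ox":28}
After op 13 (add /g 73): {"cmq":76,"cou":85,"g":73,"ox":28}
After op 14 (add /cmq 84): {"cmq":84,"cou":85,"g":73,"ox":28}
After op 15 (replace /cmq 4): {"cmq":4,"cou":85,"g":73,"ox":28}
After op 16 (add /iyy 40): {"cmq":4,"cou":85,"g":73,"iyy":40,"ox":28}
After op 17 (replace /cmq 93): {"cmq":93,"cou":85,"g":73,"iyy":40,"ox":28}
After op 18 (add /o 55): {"cmq":93,"cou":85,"g":73,"iyy":40,"o":55,"ox":28}
Value at /cmq: 93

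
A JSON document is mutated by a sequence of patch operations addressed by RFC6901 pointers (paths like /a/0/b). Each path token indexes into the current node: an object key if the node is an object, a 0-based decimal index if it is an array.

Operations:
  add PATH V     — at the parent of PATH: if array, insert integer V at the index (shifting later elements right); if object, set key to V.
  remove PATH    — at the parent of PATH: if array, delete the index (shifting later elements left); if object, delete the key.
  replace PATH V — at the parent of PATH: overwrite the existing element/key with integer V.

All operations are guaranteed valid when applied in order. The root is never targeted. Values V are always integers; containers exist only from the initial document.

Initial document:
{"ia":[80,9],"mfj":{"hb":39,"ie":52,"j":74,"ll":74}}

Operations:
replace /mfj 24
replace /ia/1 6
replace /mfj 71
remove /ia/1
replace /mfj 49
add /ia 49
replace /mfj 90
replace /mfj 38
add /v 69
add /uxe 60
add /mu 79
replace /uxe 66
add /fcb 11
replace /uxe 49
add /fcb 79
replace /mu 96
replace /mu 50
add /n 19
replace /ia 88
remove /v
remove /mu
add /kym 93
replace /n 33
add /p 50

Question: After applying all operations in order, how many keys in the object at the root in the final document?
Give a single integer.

After op 1 (replace /mfj 24): {"ia":[80,9],"mfj":24}
After op 2 (replace /ia/1 6): {"ia":[80,6],"mfj":24}
After op 3 (replace /mfj 71): {"ia":[80,6],"mfj":71}
After op 4 (remove /ia/1): {"ia":[80],"mfj":71}
After op 5 (replace /mfj 49): {"ia":[80],"mfj":49}
After op 6 (add /ia 49): {"ia":49,"mfj":49}
After op 7 (replace /mfj 90): {"ia":49,"mfj":90}
After op 8 (replace /mfj 38): {"ia":49,"mfj":38}
After op 9 (add /v 69): {"ia":49,"mfj":38,"v":69}
After op 10 (add /uxe 60): {"ia":49,"mfj":38,"uxe":60,"v":69}
After op 11 (add /mu 79): {"ia":49,"mfj":38,"mu":79,"uxe":60,"v":69}
After op 12 (replace /uxe 66): {"ia":49,"mfj":38,"mu":79,"uxe":66,"v":69}
After op 13 (add /fcb 11): {"fcb":11,"ia":49,"mfj":38,"mu":79,"uxe":66,"v":69}
After op 14 (replace /uxe 49): {"fcb":11,"ia":49,"mfj":38,"mu":79,"uxe":49,"v":69}
After op 15 (add /fcb 79): {"fcb":79,"ia":49,"mfj":38,"mu":79,"uxe":49,"v":69}
After op 16 (replace /mu 96): {"fcb":79,"ia":49,"mfj":38,"mu":96,"uxe":49,"v":69}
After op 17 (replace /mu 50): {"fcb":79,"ia":49,"mfj":38,"mu":50,"uxe":49,"v":69}
After op 18 (add /n 19): {"fcb":79,"ia":49,"mfj":38,"mu":50,"n":19,"uxe":49,"v":69}
After op 19 (replace /ia 88): {"fcb":79,"ia":88,"mfj":38,"mu":50,"n":19,"uxe":49,"v":69}
After op 20 (remove /v): {"fcb":79,"ia":88,"mfj":38,"mu":50,"n":19,"uxe":49}
After op 21 (remove /mu): {"fcb":79,"ia":88,"mfj":38,"n":19,"uxe":49}
After op 22 (add /kym 93): {"fcb":79,"ia":88,"kym":93,"mfj":38,"n":19,"uxe":49}
After op 23 (replace /n 33): {"fcb":79,"ia":88,"kym":93,"mfj":38,"n":33,"uxe":49}
After op 24 (add /p 50): {"fcb":79,"ia":88,"kym":93,"mfj":38,"n":33,"p":50,"uxe":49}
Size at the root: 7

Answer: 7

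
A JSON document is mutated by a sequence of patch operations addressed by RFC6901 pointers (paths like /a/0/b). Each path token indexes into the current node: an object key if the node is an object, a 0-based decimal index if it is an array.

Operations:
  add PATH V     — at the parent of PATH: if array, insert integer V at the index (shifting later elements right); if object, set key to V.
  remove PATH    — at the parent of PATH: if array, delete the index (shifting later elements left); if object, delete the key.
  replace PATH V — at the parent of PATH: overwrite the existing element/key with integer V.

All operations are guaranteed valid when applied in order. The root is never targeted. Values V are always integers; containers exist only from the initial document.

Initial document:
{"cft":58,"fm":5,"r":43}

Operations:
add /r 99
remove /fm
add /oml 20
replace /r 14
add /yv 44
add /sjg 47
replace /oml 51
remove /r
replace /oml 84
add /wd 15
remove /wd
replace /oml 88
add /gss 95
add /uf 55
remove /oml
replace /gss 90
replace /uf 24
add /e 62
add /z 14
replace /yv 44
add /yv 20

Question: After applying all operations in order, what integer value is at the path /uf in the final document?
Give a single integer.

After op 1 (add /r 99): {"cft":58,"fm":5,"r":99}
After op 2 (remove /fm): {"cft":58,"r":99}
After op 3 (add /oml 20): {"cft":58,"oml":20,"r":99}
After op 4 (replace /r 14): {"cft":58,"oml":20,"r":14}
After op 5 (add /yv 44): {"cft":58,"oml":20,"r":14,"yv":44}
After op 6 (add /sjg 47): {"cft":58,"oml":20,"r":14,"sjg":47,"yv":44}
After op 7 (replace /oml 51): {"cft":58,"oml":51,"r":14,"sjg":47,"yv":44}
After op 8 (remove /r): {"cft":58,"oml":51,"sjg":47,"yv":44}
After op 9 (replace /oml 84): {"cft":58,"oml":84,"sjg":47,"yv":44}
After op 10 (add /wd 15): {"cft":58,"oml":84,"sjg":47,"wd":15,"yv":44}
After op 11 (remove /wd): {"cft":58,"oml":84,"sjg":47,"yv":44}
After op 12 (replace /oml 88): {"cft":58,"oml":88,"sjg":47,"yv":44}
After op 13 (add /gss 95): {"cft":58,"gss":95,"oml":88,"sjg":47,"yv":44}
After op 14 (add /uf 55): {"cft":58,"gss":95,"oml":88,"sjg":47,"uf":55,"yv":44}
After op 15 (remove /oml): {"cft":58,"gss":95,"sjg":47,"uf":55,"yv":44}
After op 16 (replace /gss 90): {"cft":58,"gss":90,"sjg":47,"uf":55,"yv":44}
After op 17 (replace /uf 24): {"cft":58,"gss":90,"sjg":47,"uf":24,"yv":44}
After op 18 (add /e 62): {"cft":58,"e":62,"gss":90,"sjg":47,"uf":24,"yv":44}
After op 19 (add /z 14): {"cft":58,"e":62,"gss":90,"sjg":47,"uf":24,"yv":44,"z":14}
After op 20 (replace /yv 44): {"cft":58,"e":62,"gss":90,"sjg":47,"uf":24,"yv":44,"z":14}
After op 21 (add /yv 20): {"cft":58,"e":62,"gss":90,"sjg":47,"uf":24,"yv":20,"z":14}
Value at /uf: 24

Answer: 24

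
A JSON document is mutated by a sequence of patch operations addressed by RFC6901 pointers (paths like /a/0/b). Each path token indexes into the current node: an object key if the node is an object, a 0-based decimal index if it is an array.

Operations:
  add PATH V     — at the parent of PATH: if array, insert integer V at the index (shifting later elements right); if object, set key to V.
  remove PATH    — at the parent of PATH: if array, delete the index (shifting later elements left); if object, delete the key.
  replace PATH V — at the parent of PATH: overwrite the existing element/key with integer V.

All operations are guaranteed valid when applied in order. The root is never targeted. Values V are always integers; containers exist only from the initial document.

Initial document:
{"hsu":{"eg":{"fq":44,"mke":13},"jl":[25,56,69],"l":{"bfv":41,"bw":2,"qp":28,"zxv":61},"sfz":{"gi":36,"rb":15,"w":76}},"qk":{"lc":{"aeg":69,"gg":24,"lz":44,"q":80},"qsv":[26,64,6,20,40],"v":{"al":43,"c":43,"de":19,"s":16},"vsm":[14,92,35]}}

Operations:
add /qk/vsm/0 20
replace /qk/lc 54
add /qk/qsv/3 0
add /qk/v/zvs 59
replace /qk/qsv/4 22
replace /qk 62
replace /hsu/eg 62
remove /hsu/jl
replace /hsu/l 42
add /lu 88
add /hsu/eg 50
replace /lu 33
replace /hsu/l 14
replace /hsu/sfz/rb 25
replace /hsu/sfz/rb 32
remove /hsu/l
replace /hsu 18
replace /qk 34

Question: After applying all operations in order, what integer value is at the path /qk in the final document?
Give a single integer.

After op 1 (add /qk/vsm/0 20): {"hsu":{"eg":{"fq":44,"mke":13},"jl":[25,56,69],"l":{"bfv":41,"bw":2,"qp":28,"zxv":61},"sfz":{"gi":36,"rb":15,"w":76}},"qk":{"lc":{"aeg":69,"gg":24,"lz":44,"q":80},"qsv":[26,64,6,20,40],"v":{"al":43,"c":43,"de":19,"s":16},"vsm":[20,14,92,35]}}
After op 2 (replace /qk/lc 54): {"hsu":{"eg":{"fq":44,"mke":13},"jl":[25,56,69],"l":{"bfv":41,"bw":2,"qp":28,"zxv":61},"sfz":{"gi":36,"rb":15,"w":76}},"qk":{"lc":54,"qsv":[26,64,6,20,40],"v":{"al":43,"c":43,"de":19,"s":16},"vsm":[20,14,92,35]}}
After op 3 (add /qk/qsv/3 0): {"hsu":{"eg":{"fq":44,"mke":13},"jl":[25,56,69],"l":{"bfv":41,"bw":2,"qp":28,"zxv":61},"sfz":{"gi":36,"rb":15,"w":76}},"qk":{"lc":54,"qsv":[26,64,6,0,20,40],"v":{"al":43,"c":43,"de":19,"s":16},"vsm":[20,14,92,35]}}
After op 4 (add /qk/v/zvs 59): {"hsu":{"eg":{"fq":44,"mke":13},"jl":[25,56,69],"l":{"bfv":41,"bw":2,"qp":28,"zxv":61},"sfz":{"gi":36,"rb":15,"w":76}},"qk":{"lc":54,"qsv":[26,64,6,0,20,40],"v":{"al":43,"c":43,"de":19,"s":16,"zvs":59},"vsm":[20,14,92,35]}}
After op 5 (replace /qk/qsv/4 22): {"hsu":{"eg":{"fq":44,"mke":13},"jl":[25,56,69],"l":{"bfv":41,"bw":2,"qp":28,"zxv":61},"sfz":{"gi":36,"rb":15,"w":76}},"qk":{"lc":54,"qsv":[26,64,6,0,22,40],"v":{"al":43,"c":43,"de":19,"s":16,"zvs":59},"vsm":[20,14,92,35]}}
After op 6 (replace /qk 62): {"hsu":{"eg":{"fq":44,"mke":13},"jl":[25,56,69],"l":{"bfv":41,"bw":2,"qp":28,"zxv":61},"sfz":{"gi":36,"rb":15,"w":76}},"qk":62}
After op 7 (replace /hsu/eg 62): {"hsu":{"eg":62,"jl":[25,56,69],"l":{"bfv":41,"bw":2,"qp":28,"zxv":61},"sfz":{"gi":36,"rb":15,"w":76}},"qk":62}
After op 8 (remove /hsu/jl): {"hsu":{"eg":62,"l":{"bfv":41,"bw":2,"qp":28,"zxv":61},"sfz":{"gi":36,"rb":15,"w":76}},"qk":62}
After op 9 (replace /hsu/l 42): {"hsu":{"eg":62,"l":42,"sfz":{"gi":36,"rb":15,"w":76}},"qk":62}
After op 10 (add /lu 88): {"hsu":{"eg":62,"l":42,"sfz":{"gi":36,"rb":15,"w":76}},"lu":88,"qk":62}
After op 11 (add /hsu/eg 50): {"hsu":{"eg":50,"l":42,"sfz":{"gi":36,"rb":15,"w":76}},"lu":88,"qk":62}
After op 12 (replace /lu 33): {"hsu":{"eg":50,"l":42,"sfz":{"gi":36,"rb":15,"w":76}},"lu":33,"qk":62}
After op 13 (replace /hsu/l 14): {"hsu":{"eg":50,"l":14,"sfz":{"gi":36,"rb":15,"w":76}},"lu":33,"qk":62}
After op 14 (replace /hsu/sfz/rb 25): {"hsu":{"eg":50,"l":14,"sfz":{"gi":36,"rb":25,"w":76}},"lu":33,"qk":62}
After op 15 (replace /hsu/sfz/rb 32): {"hsu":{"eg":50,"l":14,"sfz":{"gi":36,"rb":32,"w":76}},"lu":33,"qk":62}
After op 16 (remove /hsu/l): {"hsu":{"eg":50,"sfz":{"gi":36,"rb":32,"w":76}},"lu":33,"qk":62}
After op 17 (replace /hsu 18): {"hsu":18,"lu":33,"qk":62}
After op 18 (replace /qk 34): {"hsu":18,"lu":33,"qk":34}
Value at /qk: 34

Answer: 34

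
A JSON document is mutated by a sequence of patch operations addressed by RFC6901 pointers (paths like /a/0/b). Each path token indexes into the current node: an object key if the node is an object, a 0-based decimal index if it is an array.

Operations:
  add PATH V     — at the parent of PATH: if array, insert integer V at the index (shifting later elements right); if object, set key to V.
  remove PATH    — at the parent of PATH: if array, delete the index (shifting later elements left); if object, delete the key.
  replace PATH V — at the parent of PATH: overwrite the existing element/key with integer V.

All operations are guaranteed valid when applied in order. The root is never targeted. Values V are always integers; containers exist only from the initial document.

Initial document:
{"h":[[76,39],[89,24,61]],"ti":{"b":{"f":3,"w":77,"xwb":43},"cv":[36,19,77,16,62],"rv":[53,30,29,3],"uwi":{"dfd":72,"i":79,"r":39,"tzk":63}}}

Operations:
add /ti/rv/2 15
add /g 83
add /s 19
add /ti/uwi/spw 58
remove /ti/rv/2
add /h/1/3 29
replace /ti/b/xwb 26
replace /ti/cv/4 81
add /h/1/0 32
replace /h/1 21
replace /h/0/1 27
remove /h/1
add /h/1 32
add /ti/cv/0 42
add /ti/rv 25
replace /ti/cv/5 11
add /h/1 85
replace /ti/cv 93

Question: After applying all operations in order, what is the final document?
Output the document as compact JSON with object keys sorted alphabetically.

Answer: {"g":83,"h":[[76,27],85,32],"s":19,"ti":{"b":{"f":3,"w":77,"xwb":26},"cv":93,"rv":25,"uwi":{"dfd":72,"i":79,"r":39,"spw":58,"tzk":63}}}

Derivation:
After op 1 (add /ti/rv/2 15): {"h":[[76,39],[89,24,61]],"ti":{"b":{"f":3,"w":77,"xwb":43},"cv":[36,19,77,16,62],"rv":[53,30,15,29,3],"uwi":{"dfd":72,"i":79,"r":39,"tzk":63}}}
After op 2 (add /g 83): {"g":83,"h":[[76,39],[89,24,61]],"ti":{"b":{"f":3,"w":77,"xwb":43},"cv":[36,19,77,16,62],"rv":[53,30,15,29,3],"uwi":{"dfd":72,"i":79,"r":39,"tzk":63}}}
After op 3 (add /s 19): {"g":83,"h":[[76,39],[89,24,61]],"s":19,"ti":{"b":{"f":3,"w":77,"xwb":43},"cv":[36,19,77,16,62],"rv":[53,30,15,29,3],"uwi":{"dfd":72,"i":79,"r":39,"tzk":63}}}
After op 4 (add /ti/uwi/spw 58): {"g":83,"h":[[76,39],[89,24,61]],"s":19,"ti":{"b":{"f":3,"w":77,"xwb":43},"cv":[36,19,77,16,62],"rv":[53,30,15,29,3],"uwi":{"dfd":72,"i":79,"r":39,"spw":58,"tzk":63}}}
After op 5 (remove /ti/rv/2): {"g":83,"h":[[76,39],[89,24,61]],"s":19,"ti":{"b":{"f":3,"w":77,"xwb":43},"cv":[36,19,77,16,62],"rv":[53,30,29,3],"uwi":{"dfd":72,"i":79,"r":39,"spw":58,"tzk":63}}}
After op 6 (add /h/1/3 29): {"g":83,"h":[[76,39],[89,24,61,29]],"s":19,"ti":{"b":{"f":3,"w":77,"xwb":43},"cv":[36,19,77,16,62],"rv":[53,30,29,3],"uwi":{"dfd":72,"i":79,"r":39,"spw":58,"tzk":63}}}
After op 7 (replace /ti/b/xwb 26): {"g":83,"h":[[76,39],[89,24,61,29]],"s":19,"ti":{"b":{"f":3,"w":77,"xwb":26},"cv":[36,19,77,16,62],"rv":[53,30,29,3],"uwi":{"dfd":72,"i":79,"r":39,"spw":58,"tzk":63}}}
After op 8 (replace /ti/cv/4 81): {"g":83,"h":[[76,39],[89,24,61,29]],"s":19,"ti":{"b":{"f":3,"w":77,"xwb":26},"cv":[36,19,77,16,81],"rv":[53,30,29,3],"uwi":{"dfd":72,"i":79,"r":39,"spw":58,"tzk":63}}}
After op 9 (add /h/1/0 32): {"g":83,"h":[[76,39],[32,89,24,61,29]],"s":19,"ti":{"b":{"f":3,"w":77,"xwb":26},"cv":[36,19,77,16,81],"rv":[53,30,29,3],"uwi":{"dfd":72,"i":79,"r":39,"spw":58,"tzk":63}}}
After op 10 (replace /h/1 21): {"g":83,"h":[[76,39],21],"s":19,"ti":{"b":{"f":3,"w":77,"xwb":26},"cv":[36,19,77,16,81],"rv":[53,30,29,3],"uwi":{"dfd":72,"i":79,"r":39,"spw":58,"tzk":63}}}
After op 11 (replace /h/0/1 27): {"g":83,"h":[[76,27],21],"s":19,"ti":{"b":{"f":3,"w":77,"xwb":26},"cv":[36,19,77,16,81],"rv":[53,30,29,3],"uwi":{"dfd":72,"i":79,"r":39,"spw":58,"tzk":63}}}
After op 12 (remove /h/1): {"g":83,"h":[[76,27]],"s":19,"ti":{"b":{"f":3,"w":77,"xwb":26},"cv":[36,19,77,16,81],"rv":[53,30,29,3],"uwi":{"dfd":72,"i":79,"r":39,"spw":58,"tzk":63}}}
After op 13 (add /h/1 32): {"g":83,"h":[[76,27],32],"s":19,"ti":{"b":{"f":3,"w":77,"xwb":26},"cv":[36,19,77,16,81],"rv":[53,30,29,3],"uwi":{"dfd":72,"i":79,"r":39,"spw":58,"tzk":63}}}
After op 14 (add /ti/cv/0 42): {"g":83,"h":[[76,27],32],"s":19,"ti":{"b":{"f":3,"w":77,"xwb":26},"cv":[42,36,19,77,16,81],"rv":[53,30,29,3],"uwi":{"dfd":72,"i":79,"r":39,"spw":58,"tzk":63}}}
After op 15 (add /ti/rv 25): {"g":83,"h":[[76,27],32],"s":19,"ti":{"b":{"f":3,"w":77,"xwb":26},"cv":[42,36,19,77,16,81],"rv":25,"uwi":{"dfd":72,"i":79,"r":39,"spw":58,"tzk":63}}}
After op 16 (replace /ti/cv/5 11): {"g":83,"h":[[76,27],32],"s":19,"ti":{"b":{"f":3,"w":77,"xwb":26},"cv":[42,36,19,77,16,11],"rv":25,"uwi":{"dfd":72,"i":79,"r":39,"spw":58,"tzk":63}}}
After op 17 (add /h/1 85): {"g":83,"h":[[76,27],85,32],"s":19,"ti":{"b":{"f":3,"w":77,"xwb":26},"cv":[42,36,19,77,16,11],"rv":25,"uwi":{"dfd":72,"i":79,"r":39,"spw":58,"tzk":63}}}
After op 18 (replace /ti/cv 93): {"g":83,"h":[[76,27],85,32],"s":19,"ti":{"b":{"f":3,"w":77,"xwb":26},"cv":93,"rv":25,"uwi":{"dfd":72,"i":79,"r":39,"spw":58,"tzk":63}}}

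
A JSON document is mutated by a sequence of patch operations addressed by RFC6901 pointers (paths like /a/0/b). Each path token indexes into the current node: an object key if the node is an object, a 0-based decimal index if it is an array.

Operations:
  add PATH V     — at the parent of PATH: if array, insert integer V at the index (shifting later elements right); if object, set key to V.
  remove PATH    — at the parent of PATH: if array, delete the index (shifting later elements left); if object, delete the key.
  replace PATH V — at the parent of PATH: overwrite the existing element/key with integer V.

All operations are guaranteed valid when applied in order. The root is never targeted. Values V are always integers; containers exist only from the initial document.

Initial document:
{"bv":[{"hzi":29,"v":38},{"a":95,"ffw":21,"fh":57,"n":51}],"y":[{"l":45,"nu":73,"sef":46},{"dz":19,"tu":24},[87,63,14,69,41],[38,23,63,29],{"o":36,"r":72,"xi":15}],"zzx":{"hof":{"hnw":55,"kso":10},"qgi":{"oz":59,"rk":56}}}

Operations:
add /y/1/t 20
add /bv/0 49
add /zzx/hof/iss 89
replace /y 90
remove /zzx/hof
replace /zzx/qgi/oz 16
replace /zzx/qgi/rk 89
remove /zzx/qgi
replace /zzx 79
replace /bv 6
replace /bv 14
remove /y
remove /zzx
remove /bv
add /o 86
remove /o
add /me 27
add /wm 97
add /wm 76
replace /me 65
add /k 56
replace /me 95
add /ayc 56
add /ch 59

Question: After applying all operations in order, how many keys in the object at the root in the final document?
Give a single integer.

After op 1 (add /y/1/t 20): {"bv":[{"hzi":29,"v":38},{"a":95,"ffw":21,"fh":57,"n":51}],"y":[{"l":45,"nu":73,"sef":46},{"dz":19,"t":20,"tu":24},[87,63,14,69,41],[38,23,63,29],{"o":36,"r":72,"xi":15}],"zzx":{"hof":{"hnw":55,"kso":10},"qgi":{"oz":59,"rk":56}}}
After op 2 (add /bv/0 49): {"bv":[49,{"hzi":29,"v":38},{"a":95,"ffw":21,"fh":57,"n":51}],"y":[{"l":45,"nu":73,"sef":46},{"dz":19,"t":20,"tu":24},[87,63,14,69,41],[38,23,63,29],{"o":36,"r":72,"xi":15}],"zzx":{"hof":{"hnw":55,"kso":10},"qgi":{"oz":59,"rk":56}}}
After op 3 (add /zzx/hof/iss 89): {"bv":[49,{"hzi":29,"v":38},{"a":95,"ffw":21,"fh":57,"n":51}],"y":[{"l":45,"nu":73,"sef":46},{"dz":19,"t":20,"tu":24},[87,63,14,69,41],[38,23,63,29],{"o":36,"r":72,"xi":15}],"zzx":{"hof":{"hnw":55,"iss":89,"kso":10},"qgi":{"oz":59,"rk":56}}}
After op 4 (replace /y 90): {"bv":[49,{"hzi":29,"v":38},{"a":95,"ffw":21,"fh":57,"n":51}],"y":90,"zzx":{"hof":{"hnw":55,"iss":89,"kso":10},"qgi":{"oz":59,"rk":56}}}
After op 5 (remove /zzx/hof): {"bv":[49,{"hzi":29,"v":38},{"a":95,"ffw":21,"fh":57,"n":51}],"y":90,"zzx":{"qgi":{"oz":59,"rk":56}}}
After op 6 (replace /zzx/qgi/oz 16): {"bv":[49,{"hzi":29,"v":38},{"a":95,"ffw":21,"fh":57,"n":51}],"y":90,"zzx":{"qgi":{"oz":16,"rk":56}}}
After op 7 (replace /zzx/qgi/rk 89): {"bv":[49,{"hzi":29,"v":38},{"a":95,"ffw":21,"fh":57,"n":51}],"y":90,"zzx":{"qgi":{"oz":16,"rk":89}}}
After op 8 (remove /zzx/qgi): {"bv":[49,{"hzi":29,"v":38},{"a":95,"ffw":21,"fh":57,"n":51}],"y":90,"zzx":{}}
After op 9 (replace /zzx 79): {"bv":[49,{"hzi":29,"v":38},{"a":95,"ffw":21,"fh":57,"n":51}],"y":90,"zzx":79}
After op 10 (replace /bv 6): {"bv":6,"y":90,"zzx":79}
After op 11 (replace /bv 14): {"bv":14,"y":90,"zzx":79}
After op 12 (remove /y): {"bv":14,"zzx":79}
After op 13 (remove /zzx): {"bv":14}
After op 14 (remove /bv): {}
After op 15 (add /o 86): {"o":86}
After op 16 (remove /o): {}
After op 17 (add /me 27): {"me":27}
After op 18 (add /wm 97): {"me":27,"wm":97}
After op 19 (add /wm 76): {"me":27,"wm":76}
After op 20 (replace /me 65): {"me":65,"wm":76}
After op 21 (add /k 56): {"k":56,"me":65,"wm":76}
After op 22 (replace /me 95): {"k":56,"me":95,"wm":76}
After op 23 (add /ayc 56): {"ayc":56,"k":56,"me":95,"wm":76}
After op 24 (add /ch 59): {"ayc":56,"ch":59,"k":56,"me":95,"wm":76}
Size at the root: 5

Answer: 5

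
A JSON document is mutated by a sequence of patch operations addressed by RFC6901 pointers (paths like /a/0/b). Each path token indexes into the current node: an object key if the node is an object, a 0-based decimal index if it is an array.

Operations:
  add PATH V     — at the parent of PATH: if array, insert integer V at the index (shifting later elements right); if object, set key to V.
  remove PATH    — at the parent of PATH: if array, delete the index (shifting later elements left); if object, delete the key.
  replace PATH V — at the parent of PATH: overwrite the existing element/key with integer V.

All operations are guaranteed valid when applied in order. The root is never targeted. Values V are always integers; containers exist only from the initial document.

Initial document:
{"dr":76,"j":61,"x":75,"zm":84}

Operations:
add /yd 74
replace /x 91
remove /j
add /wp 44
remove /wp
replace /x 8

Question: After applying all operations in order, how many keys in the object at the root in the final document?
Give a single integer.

After op 1 (add /yd 74): {"dr":76,"j":61,"x":75,"yd":74,"zm":84}
After op 2 (replace /x 91): {"dr":76,"j":61,"x":91,"yd":74,"zm":84}
After op 3 (remove /j): {"dr":76,"x":91,"yd":74,"zm":84}
After op 4 (add /wp 44): {"dr":76,"wp":44,"x":91,"yd":74,"zm":84}
After op 5 (remove /wp): {"dr":76,"x":91,"yd":74,"zm":84}
After op 6 (replace /x 8): {"dr":76,"x":8,"yd":74,"zm":84}
Size at the root: 4

Answer: 4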